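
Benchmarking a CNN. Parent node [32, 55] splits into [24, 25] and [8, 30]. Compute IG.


Parent = [32, 55], H_parent = 0.949
H_left = 0.9997 (n=49), H_right = 0.7425 (n=38)
H_children = (49/87)·0.9997 + (38/87)·0.7425 = 0.8874
IG = 0.949 - 0.8874 = 0.0616

0.0616


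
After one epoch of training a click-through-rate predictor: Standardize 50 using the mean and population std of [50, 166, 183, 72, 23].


μ = 98.8, σ = 63.9544
z = (50 - 98.8)/63.9544 = -0.763

-0.763


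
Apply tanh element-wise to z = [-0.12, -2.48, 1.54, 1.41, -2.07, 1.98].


tanh(-0.12) = -0.1194
tanh(-2.48) = -0.9861
tanh(1.54) = 0.9121
tanh(1.41) = 0.8875
tanh(-2.07) = -0.9687
tanh(1.98) = 0.9626
result = [-0.1194, -0.9861, 0.9121, 0.8875, -0.9687, 0.9626]

[-0.1194, -0.9861, 0.9121, 0.8875, -0.9687, 0.9626]


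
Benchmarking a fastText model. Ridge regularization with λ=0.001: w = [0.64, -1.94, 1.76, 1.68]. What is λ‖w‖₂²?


‖w‖₂² = (0.64)² + (-1.94)² + (1.76)² + (1.68)²
     = 0.4096 + 3.7636 + 3.0976 + 2.8224
     = 10.0932
λ·‖w‖₂² = 0.001·10.0932 = 0.010093

0.010093


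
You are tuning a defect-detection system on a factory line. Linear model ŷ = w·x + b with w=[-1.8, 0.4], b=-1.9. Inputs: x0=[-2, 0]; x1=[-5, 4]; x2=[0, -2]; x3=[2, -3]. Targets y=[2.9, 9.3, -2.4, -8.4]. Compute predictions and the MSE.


ŷ0 = (-1.8)·(-2) + (0.4)·(0) - 1.9 = 1.7
ŷ1 = (-1.8)·(-5) + (0.4)·(4) - 1.9 = 8.7
ŷ2 = (-1.8)·(0) + (0.4)·(-2) - 1.9 = -2.7
ŷ3 = (-1.8)·(2) + (0.4)·(-3) - 1.9 = -6.7
errors² = [1.44, 0.36, 0.09, 2.89]
MSE = 4.7800/4 = 1.195

1.195


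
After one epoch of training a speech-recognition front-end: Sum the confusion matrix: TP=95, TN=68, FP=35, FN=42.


Total = TP + TN + FP + FN
= 95 + 68 + 35 + 42
= 240
(Predicted positive: 130, predicted negative: 110)

240


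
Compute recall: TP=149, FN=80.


Recall = TP/(TP+FN)
= 149/(149+80)
= 149/229 = 65.07%

65.07%


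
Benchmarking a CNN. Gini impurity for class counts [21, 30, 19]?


Probabilities: [21/70, 30/70, 19/70] ≈ [0.3, 0.4286, 0.2714]
Σpᵢ² = (441 + 900 + 361)/70² = 1702/4900
Gini = 1 - Σpᵢ² = 1 - 1702/4900 = 0.6527

0.6527


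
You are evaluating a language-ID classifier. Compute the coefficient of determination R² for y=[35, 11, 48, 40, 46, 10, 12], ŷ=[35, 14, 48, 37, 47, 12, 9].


ȳ = 28.8571
SS_res = Σ(y-ŷ)² = 32
SS_tot = Σ(y-ȳ)² = 1780.86
R² = 1 - SS_res/SS_tot = 1 - 0.018 = 0.982

0.982


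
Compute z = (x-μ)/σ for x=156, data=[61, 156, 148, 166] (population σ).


μ = 132.75, σ = 41.9129
z = (156 - 132.75)/41.9129 = 0.5547

0.5547


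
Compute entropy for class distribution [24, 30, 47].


Probabilities: [24/101, 30/101, 47/101] ≈ [0.2376, 0.297, 0.4653]
H = -((24/101)·log₂(24/101) + (30/101)·log₂(30/101) + (47/101)·log₂(47/101))
  = 1.5264 bits

1.5264 bits


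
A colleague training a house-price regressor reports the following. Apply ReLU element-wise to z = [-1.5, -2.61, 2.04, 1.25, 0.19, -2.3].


ReLU(-1.5) = max(0, -1.5) = 0.0
ReLU(-2.61) = max(0, -2.61) = 0.0
ReLU(2.04) = max(0, 2.04) = 2.04
ReLU(1.25) = max(0, 1.25) = 1.25
ReLU(0.19) = max(0, 0.19) = 0.19
ReLU(-2.3) = max(0, -2.3) = 0.0
result = [0.0, 0.0, 2.04, 1.25, 0.19, 0.0]

[0.0, 0.0, 2.04, 1.25, 0.19, 0.0]


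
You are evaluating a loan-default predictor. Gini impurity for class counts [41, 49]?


Probabilities: [41/90, 49/90] ≈ [0.4556, 0.5444]
Σpᵢ² = (1681 + 2401)/90² = 4082/8100
Gini = 1 - Σpᵢ² = 1 - 4082/8100 = 0.496

0.496


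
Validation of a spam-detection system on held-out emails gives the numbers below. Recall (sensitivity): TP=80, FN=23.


Recall = TP/(TP+FN)
= 80/(80+23)
= 80/103 = 77.67%

77.67%


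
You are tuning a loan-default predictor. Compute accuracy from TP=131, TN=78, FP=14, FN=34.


Accuracy = (TP+TN)/(TP+TN+FP+FN)
= (131+78)/(257)
= 209/257 = 81.32%

81.32%


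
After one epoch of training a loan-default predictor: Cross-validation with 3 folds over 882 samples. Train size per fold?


Fold size = 882/3 = 294
Training per fold = 882 - 294 = 588

588


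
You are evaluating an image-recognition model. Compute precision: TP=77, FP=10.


Precision = TP/(TP+FP)
= 77/(77+10)
= 77/87 = 88.51%

88.51%


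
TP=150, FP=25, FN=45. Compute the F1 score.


Precision = 150/175 = 0.8571
Recall = 150/195 = 0.7692
F1 = 2·P·R/(P+R) = 2·TP/(2·TP+FP+FN) = 300/(300+25+45) = 300/370 = 0.8108

0.8108


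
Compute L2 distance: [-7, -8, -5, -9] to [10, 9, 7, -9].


d = √((-7-10)² + (-8-9)² + (-5-7)² + (-9+ 9)²)
  = √(289 + 289 + 144 + 0)
  = √722 = 26.8701

26.8701


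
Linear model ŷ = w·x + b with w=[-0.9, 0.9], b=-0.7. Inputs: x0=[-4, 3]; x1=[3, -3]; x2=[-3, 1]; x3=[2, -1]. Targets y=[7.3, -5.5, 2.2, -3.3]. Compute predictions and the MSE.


ŷ0 = (-0.9)·(-4) + (0.9)·(3) - 0.7 = 5.6
ŷ1 = (-0.9)·(3) + (0.9)·(-3) - 0.7 = -6.1
ŷ2 = (-0.9)·(-3) + (0.9)·(1) - 0.7 = 2.9
ŷ3 = (-0.9)·(2) + (0.9)·(-1) - 0.7 = -3.4
errors² = [2.89, 0.36, 0.49, 0.01]
MSE = 3.7500/4 = 0.9375

0.9375


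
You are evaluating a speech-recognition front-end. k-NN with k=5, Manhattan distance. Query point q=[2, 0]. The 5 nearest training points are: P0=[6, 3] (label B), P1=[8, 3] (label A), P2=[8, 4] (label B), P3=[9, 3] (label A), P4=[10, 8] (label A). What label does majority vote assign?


d(q,P0) = 7  (label B)
d(q,P1) = 9  (label A)
d(q,P2) = 10  (label B)
d(q,P3) = 10  (label A)
d(q,P4) = 16  (label A)
Votes: A=3, B=2
Majority → A

A


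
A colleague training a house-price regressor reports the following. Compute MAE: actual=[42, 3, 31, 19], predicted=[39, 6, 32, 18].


Absolute errors: |42-39|=3, |3-6|=3, |31-32|=1, |19-18|=1
Sum = 8
MAE = 8/4 = 2

2


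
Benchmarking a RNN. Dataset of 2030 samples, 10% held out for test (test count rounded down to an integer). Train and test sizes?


Test = ⌊2030·10/100⌋ = 203
Train = 2030 - 203 = 1827

Train: 1827, Test: 203


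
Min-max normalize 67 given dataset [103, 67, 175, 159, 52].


min=52, max=175
(67-52)/(175-52) = 15/123 = 0.122

0.122


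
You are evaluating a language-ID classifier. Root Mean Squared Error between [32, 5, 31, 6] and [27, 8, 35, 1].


MSE = 75/4 = 18.75
RMSE = √(75/4) = 4.3301

4.3301


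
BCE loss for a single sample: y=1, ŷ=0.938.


BCE = -[y·ln(p) + (1-y)·ln(1-p)]
= -1·ln(0.938) - 0
= -ln(0.938) = 0.064

0.064


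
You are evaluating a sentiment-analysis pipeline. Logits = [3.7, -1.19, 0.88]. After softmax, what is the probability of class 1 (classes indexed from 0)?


Exponentials: e^3.7=40.4473, e^-1.19=0.3042, e^0.88=2.4109
Sum = 43.1624
Softmax = [0.9371, 0.007, 0.0559]
p[1] = 0.3042/43.1624 = 0.007

0.007


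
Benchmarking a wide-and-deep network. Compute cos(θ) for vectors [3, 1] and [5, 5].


A·B = 3·5 + 1·5 = 20
‖A‖ = √10 = 3.1623, ‖B‖ = √50 = 7.0711
cos = 20/(√10·√50) = 20/√500 = 0.8944

0.8944


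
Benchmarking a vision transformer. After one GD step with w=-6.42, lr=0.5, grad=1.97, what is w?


w_new = w - α·∇
= -6.42 - 0.5·1.97
= -6.42 - 0.985
= -7.405

-7.405


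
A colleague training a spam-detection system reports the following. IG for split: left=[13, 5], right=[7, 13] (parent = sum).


Parent = [20, 18], H_parent = 0.998
H_left = 0.8524 (n=18), H_right = 0.9341 (n=20)
H_children = (18/38)·0.8524 + (20/38)·0.9341 = 0.8954
IG = 0.998 - 0.8954 = 0.1026

0.1026


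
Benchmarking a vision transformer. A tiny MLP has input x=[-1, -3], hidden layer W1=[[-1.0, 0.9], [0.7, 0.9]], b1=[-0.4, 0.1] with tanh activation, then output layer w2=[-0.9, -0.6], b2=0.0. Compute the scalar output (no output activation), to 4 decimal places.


z1[0] = (-1.0)·(-1) + (0.9)·(-3) - 0.4 = -2.1
z1[1] = (0.7)·(-1) + (0.9)·(-3) + 0.1 = -3.3
h = tanh(z1) = [-0.9705, -0.9973]
output = (-0.9)·(-0.9705) + (-0.6)·(-0.9973) + 0.0 = 1.4718

1.4718


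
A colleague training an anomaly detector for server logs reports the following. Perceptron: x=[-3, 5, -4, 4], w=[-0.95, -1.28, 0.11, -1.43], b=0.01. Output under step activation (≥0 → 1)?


z = (-3)·(-0.95) + (5)·(-1.28) + (-4)·(0.11) + (4)·(-1.43) + 0.01
  = -9.7
step(z) = 0 (z<0)

0


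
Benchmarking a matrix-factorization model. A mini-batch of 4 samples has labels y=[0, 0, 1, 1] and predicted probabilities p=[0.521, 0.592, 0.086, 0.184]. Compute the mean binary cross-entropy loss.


L[0] = -ln(1-0.521) = -ln(0.479) = 0.7361
L[1] = -ln(1-0.592) = -ln(0.408) = 0.8965
L[2] = -ln(0.086) = 2.4534
L[3] = -ln(0.184) = 1.6928
mean = (0.7361 + 0.8965 + 2.4534 + 1.6928)/4 = 1.4447

1.4447


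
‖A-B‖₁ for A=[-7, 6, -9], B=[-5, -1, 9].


d = |-7+ 5| + |6+ 1| + |-9-9|
  = 2 + 7 + 18
  = 27

27


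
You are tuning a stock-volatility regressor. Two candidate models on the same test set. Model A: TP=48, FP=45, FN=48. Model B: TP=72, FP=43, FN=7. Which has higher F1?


Model A: P=48/93=0.5161, R=48/96=0.5, F1=2PR/(P+R)=2TP/(2TP+FP+FN)=96/189=0.5079
Model B: P=72/115=0.6261, R=72/79=0.9114, F1=2PR/(P+R)=2TP/(2TP+FP+FN)=144/194=0.7423
0.5079 < 0.7423 → Model B

Model B


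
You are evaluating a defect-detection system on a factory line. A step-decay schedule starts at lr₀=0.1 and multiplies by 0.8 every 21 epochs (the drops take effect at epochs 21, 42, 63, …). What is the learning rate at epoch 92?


n_drops = ⌊92/21⌋ = 4
lr = 0.1·0.8^4 = 0.1·0.4096 = 0.04096

0.04096


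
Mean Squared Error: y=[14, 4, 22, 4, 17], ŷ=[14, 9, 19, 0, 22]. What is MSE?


Squared errors: (14-14)²=0, (4-9)²=25, (22-19)²=9, (4-0)²=16, (17-22)²=25
Sum = 75
MSE = 75/5 = 15

15


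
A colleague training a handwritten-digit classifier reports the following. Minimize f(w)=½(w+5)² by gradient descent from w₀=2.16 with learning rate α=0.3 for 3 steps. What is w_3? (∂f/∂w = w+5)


step 1: grad = 2.16+5 = 7.16; w = 2.16 - 0.3·(7.16) = 0.012
step 2: grad = 0.012+5 = 5.012; w = 0.012 - 0.3·(5.012) = -1.4916
step 3: grad = -1.4916+5 = 3.5084; w = -1.4916 - 0.3·(3.5084) = -2.54412

-2.54412


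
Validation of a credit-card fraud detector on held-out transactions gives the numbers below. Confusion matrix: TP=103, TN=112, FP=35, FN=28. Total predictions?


Total = TP + TN + FP + FN
= 103 + 112 + 35 + 28
= 278
(Predicted positive: 138, predicted negative: 140)

278


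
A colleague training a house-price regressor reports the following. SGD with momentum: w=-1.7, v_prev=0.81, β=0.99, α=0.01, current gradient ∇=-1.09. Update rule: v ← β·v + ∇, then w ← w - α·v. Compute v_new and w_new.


v_new = 0.99·0.81 - 1.09 = 0.8019 - 1.09 = -0.2881
w_new = -1.7 - 0.01·-0.2881 = -1.7 + 0.002881 = -1.697119

v_new=-0.2881, w_new=-1.697119


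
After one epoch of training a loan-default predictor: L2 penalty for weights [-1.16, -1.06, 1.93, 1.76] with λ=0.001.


‖w‖₂² = (-1.16)² + (-1.06)² + (1.93)² + (1.76)²
     = 1.3456 + 1.1236 + 3.7249 + 3.0976
     = 9.2917
λ·‖w‖₂² = 0.001·9.2917 = 0.009292

0.009292


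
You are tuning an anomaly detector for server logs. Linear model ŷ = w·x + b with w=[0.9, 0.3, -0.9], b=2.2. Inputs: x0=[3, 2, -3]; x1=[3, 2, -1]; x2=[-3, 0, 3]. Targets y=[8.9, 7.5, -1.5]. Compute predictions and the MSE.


ŷ0 = (0.9)·(3) + (0.3)·(2) + (-0.9)·(-3) + 2.2 = 8.2
ŷ1 = (0.9)·(3) + (0.3)·(2) + (-0.9)·(-1) + 2.2 = 6.4
ŷ2 = (0.9)·(-3) + (0.3)·(0) + (-0.9)·(3) + 2.2 = -3.2
errors² = [0.49, 1.21, 2.89]
MSE = 4.5900/3 = 1.53

1.53


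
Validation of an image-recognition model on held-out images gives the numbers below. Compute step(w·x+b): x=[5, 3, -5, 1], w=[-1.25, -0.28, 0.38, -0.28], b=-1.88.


z = (5)·(-1.25) + (3)·(-0.28) + (-5)·(0.38) + (1)·(-0.28) - 1.88
  = -11.15
step(z) = 0 (z<0)

0


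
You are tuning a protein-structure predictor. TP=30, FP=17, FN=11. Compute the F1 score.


Precision = 30/47 = 0.6383
Recall = 30/41 = 0.7317
F1 = 2·P·R/(P+R) = 2·TP/(2·TP+FP+FN) = 60/(60+17+11) = 60/88 = 0.6818

0.6818


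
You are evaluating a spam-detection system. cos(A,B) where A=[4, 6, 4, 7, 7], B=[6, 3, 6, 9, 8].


A·B = 4·6 + 6·3 + 4·6 + 7·9 + 7·8 = 185
‖A‖ = √166 = 12.8841, ‖B‖ = √226 = 15.0333
cos = 185/(√166·√226) = 185/√37516 = 0.9551

0.9551


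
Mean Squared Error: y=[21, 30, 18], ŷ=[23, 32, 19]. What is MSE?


Squared errors: (21-23)²=4, (30-32)²=4, (18-19)²=1
Sum = 9
MSE = 9/3 = 3

3


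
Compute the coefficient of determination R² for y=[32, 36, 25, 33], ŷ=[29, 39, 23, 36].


ȳ = 31.5
SS_res = Σ(y-ŷ)² = 31
SS_tot = Σ(y-ȳ)² = 65
R² = 1 - SS_res/SS_tot = 1 - 0.4769 = 0.5231

0.5231


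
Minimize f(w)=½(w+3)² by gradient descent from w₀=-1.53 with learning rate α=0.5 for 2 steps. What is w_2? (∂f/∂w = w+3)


step 1: grad = -1.53+3 = 1.47; w = -1.53 - 0.5·(1.47) = -2.265
step 2: grad = -2.265+3 = 0.735; w = -2.265 - 0.5·(0.735) = -2.6325

-2.6325


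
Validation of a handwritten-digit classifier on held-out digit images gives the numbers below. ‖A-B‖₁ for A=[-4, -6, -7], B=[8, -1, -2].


d = |-4-8| + |-6+ 1| + |-7+ 2|
  = 12 + 5 + 5
  = 22

22


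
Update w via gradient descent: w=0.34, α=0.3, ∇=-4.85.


w_new = w - α·∇
= 0.34 - 0.3·-4.85
= 0.34 + 1.455
= 1.795

1.795


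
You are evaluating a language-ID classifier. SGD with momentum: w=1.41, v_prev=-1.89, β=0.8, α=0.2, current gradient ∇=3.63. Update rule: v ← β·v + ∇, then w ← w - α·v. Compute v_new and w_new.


v_new = 0.8·-1.89 + 3.63 = -1.512 + 3.63 = 2.118
w_new = 1.41 - 0.2·2.118 = 1.41 - 0.4236 = 0.9864

v_new=2.118, w_new=0.9864


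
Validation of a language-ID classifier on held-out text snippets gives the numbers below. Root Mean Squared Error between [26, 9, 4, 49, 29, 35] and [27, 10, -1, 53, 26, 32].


MSE = 61/6 = 10.1667
RMSE = √(61/6) = 3.1885

3.1885


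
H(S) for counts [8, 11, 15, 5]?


Probabilities: [8/39, 11/39, 15/39, 5/39] ≈ [0.2051, 0.2821, 0.3846, 0.1282]
H = -((8/39)·log₂(8/39) + (11/39)·log₂(11/39) + (15/39)·log₂(15/39) + (5/39)·log₂(5/39))
  = 1.8939 bits

1.8939 bits


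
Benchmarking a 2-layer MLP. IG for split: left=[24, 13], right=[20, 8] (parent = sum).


Parent = [44, 21], H_parent = 0.9077
H_left = 0.9353 (n=37), H_right = 0.8631 (n=28)
H_children = (37/65)·0.9353 + (28/65)·0.8631 = 0.9042
IG = 0.9077 - 0.9042 = 0.0035

0.0035


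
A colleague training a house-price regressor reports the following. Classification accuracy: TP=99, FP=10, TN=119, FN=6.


Accuracy = (TP+TN)/(TP+TN+FP+FN)
= (99+119)/(234)
= 218/234 = 93.16%

93.16%


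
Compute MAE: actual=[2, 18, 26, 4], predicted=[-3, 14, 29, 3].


Absolute errors: |2+ 3|=5, |18-14|=4, |26-29|=3, |4-3|=1
Sum = 13
MAE = 13/4 = 13/4

13/4


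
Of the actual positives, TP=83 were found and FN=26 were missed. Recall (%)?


Recall = TP/(TP+FN)
= 83/(83+26)
= 83/109 = 76.15%

76.15%


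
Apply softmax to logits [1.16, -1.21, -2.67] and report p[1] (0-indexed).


Exponentials: e^1.16=3.1899, e^-1.21=0.2982, e^-2.67=0.0693
Sum = 3.5574
Softmax = [0.8967, 0.0838, 0.0195]
p[1] = 0.2982/3.5574 = 0.0838

0.0838


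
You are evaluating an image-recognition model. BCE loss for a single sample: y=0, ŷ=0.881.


BCE = -[y·ln(p) + (1-y)·ln(1-p)]
= -0 - 1·ln(1-0.881)
= -ln(0.119) = 2.1286

2.1286


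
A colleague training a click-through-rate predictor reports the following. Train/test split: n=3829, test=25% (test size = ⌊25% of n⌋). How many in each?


Test = ⌊3829·25/100⌋ = 957
Train = 3829 - 957 = 2872

Train: 2872, Test: 957


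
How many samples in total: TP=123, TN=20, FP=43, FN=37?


Total = TP + TN + FP + FN
= 123 + 20 + 43 + 37
= 223
(Predicted positive: 166, predicted negative: 57)

223


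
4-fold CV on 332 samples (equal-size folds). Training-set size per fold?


Fold size = 332/4 = 83
Training per fold = 332 - 83 = 249

249


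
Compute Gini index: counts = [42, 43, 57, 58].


Probabilities: [42/200, 43/200, 57/200, 58/200] ≈ [0.21, 0.215, 0.285, 0.29]
Σpᵢ² = (1764 + 1849 + 3249 + 3364)/200² = 10226/40000
Gini = 1 - Σpᵢ² = 1 - 10226/40000 = 0.7444

0.7444


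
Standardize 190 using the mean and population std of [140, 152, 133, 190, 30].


μ = 129, σ = 53.2691
z = (190 - 129)/53.2691 = 1.1451

1.1451


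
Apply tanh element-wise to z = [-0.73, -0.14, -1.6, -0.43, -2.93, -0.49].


tanh(-0.73) = -0.6231
tanh(-0.14) = -0.1391
tanh(-1.6) = -0.9217
tanh(-0.43) = -0.4053
tanh(-2.93) = -0.9943
tanh(-0.49) = -0.4542
result = [-0.6231, -0.1391, -0.9217, -0.4053, -0.9943, -0.4542]

[-0.6231, -0.1391, -0.9217, -0.4053, -0.9943, -0.4542]


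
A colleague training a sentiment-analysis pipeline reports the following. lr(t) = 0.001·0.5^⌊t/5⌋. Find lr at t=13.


n_drops = ⌊13/5⌋ = 2
lr = 0.001·0.5^2 = 0.001·0.25 = 0.00025

0.00025


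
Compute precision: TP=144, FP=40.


Precision = TP/(TP+FP)
= 144/(144+40)
= 144/184 = 78.26%

78.26%


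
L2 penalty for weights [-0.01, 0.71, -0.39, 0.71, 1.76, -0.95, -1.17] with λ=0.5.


‖w‖₂² = (-0.01)² + (0.71)² + (-0.39)² + (0.71)² + (1.76)² + (-0.95)² + (-1.17)²
     = 0.0001 + 0.5041 + 0.1521 + 0.5041 + 3.0976 + 0.9025 + 1.3689
     = 6.5294
λ·‖w‖₂² = 0.5·6.5294 = 3.2647

3.2647


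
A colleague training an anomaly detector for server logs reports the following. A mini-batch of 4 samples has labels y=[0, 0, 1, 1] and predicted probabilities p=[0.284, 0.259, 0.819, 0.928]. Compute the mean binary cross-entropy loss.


L[0] = -ln(1-0.284) = -ln(0.716) = 0.3341
L[1] = -ln(1-0.259) = -ln(0.741) = 0.2998
L[2] = -ln(0.819) = 0.1997
L[3] = -ln(0.928) = 0.0747
mean = (0.3341 + 0.2998 + 0.1997 + 0.0747)/4 = 0.2271

0.2271


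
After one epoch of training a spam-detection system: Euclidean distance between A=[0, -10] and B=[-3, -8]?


d = √((0+ 3)² + (-10+ 8)²)
  = √(9 + 4)
  = √13 = 3.6056

3.6056


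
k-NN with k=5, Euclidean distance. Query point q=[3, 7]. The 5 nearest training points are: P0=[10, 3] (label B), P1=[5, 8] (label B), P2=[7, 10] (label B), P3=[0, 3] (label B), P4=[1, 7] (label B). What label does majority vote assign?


d(q,P0) = 8.0623  (label B)
d(q,P1) = 2.2361  (label B)
d(q,P2) = 5.0  (label B)
d(q,P3) = 5.0  (label B)
d(q,P4) = 2.0  (label B)
Votes: A=0, B=5
Majority → B

B


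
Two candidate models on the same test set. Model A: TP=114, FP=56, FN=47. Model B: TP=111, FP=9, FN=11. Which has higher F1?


Model A: P=114/170=0.6706, R=114/161=0.7081, F1=2PR/(P+R)=2TP/(2TP+FP+FN)=228/331=0.6888
Model B: P=111/120=0.925, R=111/122=0.9098, F1=2PR/(P+R)=2TP/(2TP+FP+FN)=222/242=0.9174
0.6888 < 0.9174 → Model B

Model B


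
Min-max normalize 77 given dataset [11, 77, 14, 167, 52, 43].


min=11, max=167
(77-11)/(167-11) = 66/156 = 0.4231

0.4231


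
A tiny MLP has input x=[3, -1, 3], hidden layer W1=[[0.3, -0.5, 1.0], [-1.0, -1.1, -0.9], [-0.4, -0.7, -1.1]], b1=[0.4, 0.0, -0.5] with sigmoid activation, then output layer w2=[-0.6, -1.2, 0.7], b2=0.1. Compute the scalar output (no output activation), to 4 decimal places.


z1[0] = (0.3)·(3) + (-0.5)·(-1) + (1.0)·(3) + 0.4 = 4.8
z1[1] = (-1.0)·(3) + (-1.1)·(-1) + (-0.9)·(3) + 0.0 = -4.6
z1[2] = (-0.4)·(3) + (-0.7)·(-1) + (-1.1)·(3) - 0.5 = -4.3
h = sigmoid(z1) = [0.9918, 0.01, 0.0134]
output = (-0.6)·(0.9918) + (-1.2)·(0.01) + (0.7)·(0.0134) + 0.1 = -0.4977

-0.4977


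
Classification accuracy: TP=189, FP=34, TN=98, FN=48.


Accuracy = (TP+TN)/(TP+TN+FP+FN)
= (189+98)/(369)
= 287/369 = 77.78%

77.78%


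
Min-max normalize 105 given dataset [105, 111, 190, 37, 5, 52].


min=5, max=190
(105-5)/(190-5) = 100/185 = 0.5405

0.5405


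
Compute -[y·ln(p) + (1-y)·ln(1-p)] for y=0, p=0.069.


BCE = -[y·ln(p) + (1-y)·ln(1-p)]
= -0 - 1·ln(1-0.069)
= -ln(0.931) = 0.0715

0.0715


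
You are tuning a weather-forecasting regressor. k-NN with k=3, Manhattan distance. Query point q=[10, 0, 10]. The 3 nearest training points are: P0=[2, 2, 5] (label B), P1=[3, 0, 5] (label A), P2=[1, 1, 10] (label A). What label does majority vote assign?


d(q,P0) = 15  (label B)
d(q,P1) = 12  (label A)
d(q,P2) = 10  (label A)
Votes: A=2, B=1
Majority → A

A


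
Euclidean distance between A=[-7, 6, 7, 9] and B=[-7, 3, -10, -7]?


d = √((-7+ 7)² + (6-3)² + (7+ 10)² + (9+ 7)²)
  = √(0 + 9 + 289 + 256)
  = √554 = 23.5372

23.5372


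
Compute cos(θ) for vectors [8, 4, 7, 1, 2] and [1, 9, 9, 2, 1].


A·B = 8·1 + 4·9 + 7·9 + 1·2 + 2·1 = 111
‖A‖ = √134 = 11.5758, ‖B‖ = √168 = 12.9615
cos = 111/(√134·√168) = 111/√22512 = 0.7398

0.7398


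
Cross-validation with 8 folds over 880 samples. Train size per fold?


Fold size = 880/8 = 110
Training per fold = 880 - 110 = 770

770


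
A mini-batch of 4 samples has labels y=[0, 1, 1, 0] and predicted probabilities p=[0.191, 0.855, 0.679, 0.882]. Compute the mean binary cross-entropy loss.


L[0] = -ln(1-0.191) = -ln(0.809) = 0.212
L[1] = -ln(0.855) = 0.1567
L[2] = -ln(0.679) = 0.3871
L[3] = -ln(1-0.882) = -ln(0.118) = 2.1371
mean = (0.212 + 0.1567 + 0.3871 + 2.1371)/4 = 0.7232

0.7232


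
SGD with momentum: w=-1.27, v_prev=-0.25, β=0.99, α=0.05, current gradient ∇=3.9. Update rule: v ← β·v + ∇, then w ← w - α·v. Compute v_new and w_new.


v_new = 0.99·-0.25 + 3.9 = -0.2475 + 3.9 = 3.6525
w_new = -1.27 - 0.05·3.6525 = -1.27 - 0.182625 = -1.452625

v_new=3.6525, w_new=-1.452625


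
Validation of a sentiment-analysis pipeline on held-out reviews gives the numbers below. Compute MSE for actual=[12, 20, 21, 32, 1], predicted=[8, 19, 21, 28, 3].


Squared errors: (12-8)²=16, (20-19)²=1, (21-21)²=0, (32-28)²=16, (1-3)²=4
Sum = 37
MSE = 37/5 = 37/5

37/5


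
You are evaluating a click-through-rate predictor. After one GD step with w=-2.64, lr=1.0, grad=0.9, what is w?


w_new = w - α·∇
= -2.64 - 1.0·0.9
= -2.64 - 0.9
= -3.54

-3.54


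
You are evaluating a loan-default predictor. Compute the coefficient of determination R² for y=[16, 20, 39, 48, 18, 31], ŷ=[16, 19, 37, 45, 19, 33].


ȳ = 28.6667
SS_res = Σ(y-ŷ)² = 19
SS_tot = Σ(y-ȳ)² = 835.33
R² = 1 - SS_res/SS_tot = 1 - 0.0227 = 0.9773

0.9773


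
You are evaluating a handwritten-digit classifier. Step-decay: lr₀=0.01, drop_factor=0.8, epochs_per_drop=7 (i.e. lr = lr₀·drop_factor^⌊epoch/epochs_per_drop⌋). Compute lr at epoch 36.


n_drops = ⌊36/7⌋ = 5
lr = 0.01·0.8^5 = 0.01·0.32768 = 0.0032768

0.0032768


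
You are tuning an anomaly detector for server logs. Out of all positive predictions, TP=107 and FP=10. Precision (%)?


Precision = TP/(TP+FP)
= 107/(107+10)
= 107/117 = 91.45%

91.45%


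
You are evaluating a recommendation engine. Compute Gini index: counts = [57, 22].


Probabilities: [57/79, 22/79] ≈ [0.7215, 0.2785]
Σpᵢ² = (3249 + 484)/79² = 3733/6241
Gini = 1 - Σpᵢ² = 1 - 3733/6241 = 0.4019

0.4019


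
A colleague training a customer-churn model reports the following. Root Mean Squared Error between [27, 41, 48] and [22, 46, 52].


MSE = 66/3 = 22
RMSE = √(66/3) = 4.6904

4.6904


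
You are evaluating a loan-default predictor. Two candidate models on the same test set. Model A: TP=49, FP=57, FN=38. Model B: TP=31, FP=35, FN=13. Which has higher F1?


Model A: P=49/106=0.4623, R=49/87=0.5632, F1=2PR/(P+R)=2TP/(2TP+FP+FN)=98/193=0.5078
Model B: P=31/66=0.4697, R=31/44=0.7045, F1=2PR/(P+R)=2TP/(2TP+FP+FN)=62/110=0.5636
0.5078 < 0.5636 → Model B

Model B


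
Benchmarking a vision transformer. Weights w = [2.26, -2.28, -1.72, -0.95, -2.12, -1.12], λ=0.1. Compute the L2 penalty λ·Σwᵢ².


‖w‖₂² = (2.26)² + (-2.28)² + (-1.72)² + (-0.95)² + (-2.12)² + (-1.12)²
     = 5.1076 + 5.1984 + 2.9584 + 0.9025 + 4.4944 + 1.2544
     = 19.9157
λ·‖w‖₂² = 0.1·19.9157 = 1.99157

1.99157


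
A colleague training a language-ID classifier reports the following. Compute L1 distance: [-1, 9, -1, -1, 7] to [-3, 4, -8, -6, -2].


d = |-1+ 3| + |9-4| + |-1+ 8| + |-1+ 6| + |7+ 2|
  = 2 + 5 + 7 + 5 + 9
  = 28

28


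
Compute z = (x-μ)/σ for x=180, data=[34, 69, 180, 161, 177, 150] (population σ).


μ = 128.5, σ = 56.2635
z = (180 - 128.5)/56.2635 = 0.9153

0.9153


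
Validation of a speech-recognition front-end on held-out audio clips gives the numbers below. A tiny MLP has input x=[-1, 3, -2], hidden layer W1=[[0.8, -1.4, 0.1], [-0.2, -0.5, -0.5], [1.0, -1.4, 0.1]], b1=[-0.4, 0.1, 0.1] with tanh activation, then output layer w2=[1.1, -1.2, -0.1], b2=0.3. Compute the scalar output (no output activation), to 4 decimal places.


z1[0] = (0.8)·(-1) + (-1.4)·(3) + (0.1)·(-2) - 0.4 = -5.6
z1[1] = (-0.2)·(-1) + (-0.5)·(3) + (-0.5)·(-2) + 0.1 = -0.2
z1[2] = (1.0)·(-1) + (-1.4)·(3) + (0.1)·(-2) + 0.1 = -5.3
h = tanh(z1) = [-1.0, -0.1974, -1.0]
output = (1.1)·(-1.0) + (-1.2)·(-0.1974) + (-0.1)·(-1.0) + 0.3 = -0.4631

-0.4631


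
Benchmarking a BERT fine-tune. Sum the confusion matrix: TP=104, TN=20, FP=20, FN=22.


Total = TP + TN + FP + FN
= 104 + 20 + 20 + 22
= 166
(Predicted positive: 124, predicted negative: 42)

166


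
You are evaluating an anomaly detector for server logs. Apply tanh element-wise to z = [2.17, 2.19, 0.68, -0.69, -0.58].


tanh(2.17) = 0.9743
tanh(2.19) = 0.9753
tanh(0.68) = 0.5915
tanh(-0.69) = -0.598
tanh(-0.58) = -0.5227
result = [0.9743, 0.9753, 0.5915, -0.598, -0.5227]

[0.9743, 0.9753, 0.5915, -0.598, -0.5227]


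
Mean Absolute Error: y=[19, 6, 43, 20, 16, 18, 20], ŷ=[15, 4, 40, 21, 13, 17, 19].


Absolute errors: |19-15|=4, |6-4|=2, |43-40|=3, |20-21|=1, |16-13|=3, |18-17|=1, |20-19|=1
Sum = 15
MAE = 15/7 = 15/7

15/7


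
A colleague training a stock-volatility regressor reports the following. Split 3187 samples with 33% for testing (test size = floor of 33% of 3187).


Test = ⌊3187·33/100⌋ = 1051
Train = 3187 - 1051 = 2136

Train: 2136, Test: 1051


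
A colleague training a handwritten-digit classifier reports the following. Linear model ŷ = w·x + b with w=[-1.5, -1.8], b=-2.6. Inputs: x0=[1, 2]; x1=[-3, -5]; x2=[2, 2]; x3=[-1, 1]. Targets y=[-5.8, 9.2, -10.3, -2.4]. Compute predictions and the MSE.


ŷ0 = (-1.5)·(1) + (-1.8)·(2) - 2.6 = -7.7
ŷ1 = (-1.5)·(-3) + (-1.8)·(-5) - 2.6 = 10.9
ŷ2 = (-1.5)·(2) + (-1.8)·(2) - 2.6 = -9.2
ŷ3 = (-1.5)·(-1) + (-1.8)·(1) - 2.6 = -2.9
errors² = [3.61, 2.89, 1.21, 0.25]
MSE = 7.9600/4 = 1.99

1.99


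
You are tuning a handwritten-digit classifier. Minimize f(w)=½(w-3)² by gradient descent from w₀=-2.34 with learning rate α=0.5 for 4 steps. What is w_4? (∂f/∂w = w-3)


step 1: grad = -2.34-3 = -5.34; w = -2.34 - 0.5·(-5.34) = 0.33
step 2: grad = 0.33-3 = -2.67; w = 0.33 - 0.5·(-2.67) = 1.665
step 3: grad = 1.665-3 = -1.335; w = 1.665 - 0.5·(-1.335) = 2.3325
step 4: grad = 2.3325-3 = -0.6675; w = 2.3325 - 0.5·(-0.6675) = 2.66625

2.66625


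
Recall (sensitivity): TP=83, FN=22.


Recall = TP/(TP+FN)
= 83/(83+22)
= 83/105 = 79.05%

79.05%


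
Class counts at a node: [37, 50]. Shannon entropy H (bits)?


Probabilities: [37/87, 50/87] ≈ [0.4253, 0.5747]
H = -((37/87)·log₂(37/87) + (50/87)·log₂(50/87))
  = 0.9838 bits

0.9838 bits


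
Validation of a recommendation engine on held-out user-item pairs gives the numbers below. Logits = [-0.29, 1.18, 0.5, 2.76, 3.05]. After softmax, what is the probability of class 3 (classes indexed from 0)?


Exponentials: e^-0.29=0.7483, e^1.18=3.2544, e^0.5=1.6487, e^2.76=15.7998, e^3.05=21.1153
Sum = 42.5665
Softmax = [0.0176, 0.0765, 0.0387, 0.3712, 0.4961]
p[3] = 15.7998/42.5665 = 0.3712

0.3712


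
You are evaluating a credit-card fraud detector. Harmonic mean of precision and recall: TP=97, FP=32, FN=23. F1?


Precision = 97/129 = 0.7519
Recall = 97/120 = 0.8083
F1 = 2·P·R/(P+R) = 2·TP/(2·TP+FP+FN) = 194/(194+32+23) = 194/249 = 0.7791

0.7791


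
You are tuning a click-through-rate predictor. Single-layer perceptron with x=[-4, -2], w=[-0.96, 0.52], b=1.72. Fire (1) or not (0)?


z = (-4)·(-0.96) + (-2)·(0.52) + 1.72
  = 4.52
step(z) = 1 (z≥0)

1


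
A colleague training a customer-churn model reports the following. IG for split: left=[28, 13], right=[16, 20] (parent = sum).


Parent = [44, 33], H_parent = 0.9852
H_left = 0.9012 (n=41), H_right = 0.9911 (n=36)
H_children = (41/77)·0.9012 + (36/77)·0.9911 = 0.9432
IG = 0.9852 - 0.9432 = 0.042

0.042


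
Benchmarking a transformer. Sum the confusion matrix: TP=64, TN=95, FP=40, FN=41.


Total = TP + TN + FP + FN
= 64 + 95 + 40 + 41
= 240
(Predicted positive: 104, predicted negative: 136)

240


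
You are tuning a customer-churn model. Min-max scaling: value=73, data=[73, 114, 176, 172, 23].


min=23, max=176
(73-23)/(176-23) = 50/153 = 0.3268

0.3268


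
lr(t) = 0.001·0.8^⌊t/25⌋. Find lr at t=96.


n_drops = ⌊96/25⌋ = 3
lr = 0.001·0.8^3 = 0.001·0.512 = 0.000512

0.000512


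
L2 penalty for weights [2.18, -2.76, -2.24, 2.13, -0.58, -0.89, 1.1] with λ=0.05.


‖w‖₂² = (2.18)² + (-2.76)² + (-2.24)² + (2.13)² + (-0.58)² + (-0.89)² + (1.1)²
     = 4.7524 + 7.6176 + 5.0176 + 4.5369 + 0.3364 + 0.7921 + 1.21
     = 24.263
λ·‖w‖₂² = 0.05·24.263 = 1.21315

1.21315


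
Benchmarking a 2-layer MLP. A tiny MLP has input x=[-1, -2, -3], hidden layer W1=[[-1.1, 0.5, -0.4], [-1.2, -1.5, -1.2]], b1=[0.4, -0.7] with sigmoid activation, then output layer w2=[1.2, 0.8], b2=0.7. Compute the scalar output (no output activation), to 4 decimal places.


z1[0] = (-1.1)·(-1) + (0.5)·(-2) + (-0.4)·(-3) + 0.4 = 1.7
z1[1] = (-1.2)·(-1) + (-1.5)·(-2) + (-1.2)·(-3) - 0.7 = 7.1
h = sigmoid(z1) = [0.8455, 0.9992]
output = (1.2)·(0.8455) + (0.8)·(0.9992) + 0.7 = 2.514

2.514


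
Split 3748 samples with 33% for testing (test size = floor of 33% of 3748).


Test = ⌊3748·33/100⌋ = 1236
Train = 3748 - 1236 = 2512

Train: 2512, Test: 1236


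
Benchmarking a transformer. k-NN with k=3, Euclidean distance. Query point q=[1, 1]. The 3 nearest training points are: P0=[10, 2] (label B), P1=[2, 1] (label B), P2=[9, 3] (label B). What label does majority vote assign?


d(q,P0) = 9.0554  (label B)
d(q,P1) = 1.0  (label B)
d(q,P2) = 8.2462  (label B)
Votes: A=0, B=3
Majority → B

B


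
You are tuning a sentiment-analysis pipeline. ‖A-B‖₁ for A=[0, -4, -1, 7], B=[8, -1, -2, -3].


d = |0-8| + |-4+ 1| + |-1+ 2| + |7+ 3|
  = 8 + 3 + 1 + 10
  = 22

22


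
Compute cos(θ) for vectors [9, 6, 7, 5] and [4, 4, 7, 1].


A·B = 9·4 + 6·4 + 7·7 + 5·1 = 114
‖A‖ = √191 = 13.8203, ‖B‖ = √82 = 9.0554
cos = 114/(√191·√82) = 114/√15662 = 0.9109

0.9109


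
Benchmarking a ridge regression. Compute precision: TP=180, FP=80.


Precision = TP/(TP+FP)
= 180/(180+80)
= 180/260 = 69.23%

69.23%


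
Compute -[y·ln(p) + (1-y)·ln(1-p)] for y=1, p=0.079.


BCE = -[y·ln(p) + (1-y)·ln(1-p)]
= -1·ln(0.079) - 0
= -ln(0.079) = 2.5383

2.5383


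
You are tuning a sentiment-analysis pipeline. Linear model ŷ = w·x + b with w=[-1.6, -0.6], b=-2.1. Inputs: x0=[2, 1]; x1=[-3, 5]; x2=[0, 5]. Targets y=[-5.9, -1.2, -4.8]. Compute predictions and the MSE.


ŷ0 = (-1.6)·(2) + (-0.6)·(1) - 2.1 = -5.9
ŷ1 = (-1.6)·(-3) + (-0.6)·(5) - 2.1 = -0.3
ŷ2 = (-1.6)·(0) + (-0.6)·(5) - 2.1 = -5.1
errors² = [0.0, 0.81, 0.09]
MSE = 0.9000/3 = 0.3

0.3


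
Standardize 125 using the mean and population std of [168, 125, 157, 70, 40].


μ = 112, σ = 49.554
z = (125 - 112)/49.554 = 0.2623

0.2623


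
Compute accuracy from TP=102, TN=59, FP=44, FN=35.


Accuracy = (TP+TN)/(TP+TN+FP+FN)
= (102+59)/(240)
= 161/240 = 67.08%

67.08%


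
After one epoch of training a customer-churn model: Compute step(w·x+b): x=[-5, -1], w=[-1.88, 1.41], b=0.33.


z = (-5)·(-1.88) + (-1)·(1.41) + 0.33
  = 8.32
step(z) = 1 (z≥0)

1


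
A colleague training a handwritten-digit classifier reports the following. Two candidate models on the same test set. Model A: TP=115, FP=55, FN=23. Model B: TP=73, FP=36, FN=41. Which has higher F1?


Model A: P=115/170=0.6765, R=115/138=0.8333, F1=2PR/(P+R)=2TP/(2TP+FP+FN)=230/308=0.7468
Model B: P=73/109=0.6697, R=73/114=0.6404, F1=2PR/(P+R)=2TP/(2TP+FP+FN)=146/223=0.6547
0.7468 > 0.6547 → Model A

Model A


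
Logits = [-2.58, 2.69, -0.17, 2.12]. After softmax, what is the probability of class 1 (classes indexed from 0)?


Exponentials: e^-2.58=0.0758, e^2.69=14.7317, e^-0.17=0.8437, e^2.12=8.3311
Sum = 23.9823
Softmax = [0.0032, 0.6143, 0.0352, 0.3474]
p[1] = 14.7317/23.9823 = 0.6143

0.6143


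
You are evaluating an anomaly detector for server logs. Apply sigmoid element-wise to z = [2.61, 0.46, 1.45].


σ(2.61) = 1/(1+e^-2.61) = 0.9315
σ(0.46) = 1/(1+e^-0.46) = 0.613
σ(1.45) = 1/(1+e^-1.45) = 0.81
result = [0.9315, 0.613, 0.81]

[0.9315, 0.613, 0.81]


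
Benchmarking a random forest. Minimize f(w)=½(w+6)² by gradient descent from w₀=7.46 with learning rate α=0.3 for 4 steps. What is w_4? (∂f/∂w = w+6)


step 1: grad = 7.46+6 = 13.46; w = 7.46 - 0.3·(13.46) = 3.422
step 2: grad = 3.422+6 = 9.422; w = 3.422 - 0.3·(9.422) = 0.5954
step 3: grad = 0.5954+6 = 6.5954; w = 0.5954 - 0.3·(6.5954) = -1.38322
step 4: grad = -1.38322+6 = 4.61678; w = -1.38322 - 0.3·(4.61678) = -2.768254

-2.768254


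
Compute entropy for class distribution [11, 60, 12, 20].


Probabilities: [11/103, 60/103, 12/103, 20/103] ≈ [0.1068, 0.5825, 0.1165, 0.1942]
H = -((11/103)·log₂(11/103) + (60/103)·log₂(60/103) + (12/103)·log₂(12/103) + (20/103)·log₂(20/103))
  = 1.6193 bits

1.6193 bits


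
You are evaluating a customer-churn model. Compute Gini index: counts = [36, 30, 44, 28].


Probabilities: [36/138, 30/138, 44/138, 28/138] ≈ [0.2609, 0.2174, 0.3188, 0.2029]
Σpᵢ² = (1296 + 900 + 1936 + 784)/138² = 4916/19044
Gini = 1 - Σpᵢ² = 1 - 4916/19044 = 0.7419

0.7419


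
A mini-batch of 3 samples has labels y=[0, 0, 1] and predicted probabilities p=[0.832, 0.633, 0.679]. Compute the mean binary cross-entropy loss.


L[0] = -ln(1-0.832) = -ln(0.168) = 1.7838
L[1] = -ln(1-0.633) = -ln(0.367) = 1.0024
L[2] = -ln(0.679) = 0.3871
mean = (1.7838 + 1.0024 + 0.3871)/3 = 1.0578

1.0578


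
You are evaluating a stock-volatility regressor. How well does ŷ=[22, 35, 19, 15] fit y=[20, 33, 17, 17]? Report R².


ȳ = 21.75
SS_res = Σ(y-ŷ)² = 16
SS_tot = Σ(y-ȳ)² = 174.75
R² = 1 - SS_res/SS_tot = 1 - 0.0916 = 0.9084

0.9084


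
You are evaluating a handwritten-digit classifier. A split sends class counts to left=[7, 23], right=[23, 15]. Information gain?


Parent = [30, 38], H_parent = 0.99
H_left = 0.7838 (n=30), H_right = 0.9678 (n=38)
H_children = (30/68)·0.7838 + (38/68)·0.9678 = 0.8866
IG = 0.99 - 0.8866 = 0.1034

0.1034


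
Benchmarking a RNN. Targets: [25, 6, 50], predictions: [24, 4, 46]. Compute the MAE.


Absolute errors: |25-24|=1, |6-4|=2, |50-46|=4
Sum = 7
MAE = 7/3 = 7/3

7/3


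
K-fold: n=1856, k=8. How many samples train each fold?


Fold size = 1856/8 = 232
Training per fold = 1856 - 232 = 1624

1624


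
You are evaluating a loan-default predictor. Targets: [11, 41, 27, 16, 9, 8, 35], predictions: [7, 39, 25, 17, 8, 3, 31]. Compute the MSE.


Squared errors: (11-7)²=16, (41-39)²=4, (27-25)²=4, (16-17)²=1, (9-8)²=1, (8-3)²=25, (35-31)²=16
Sum = 67
MSE = 67/7 = 67/7

67/7


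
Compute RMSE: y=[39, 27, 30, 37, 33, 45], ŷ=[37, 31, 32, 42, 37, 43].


MSE = 69/6 = 11.5
RMSE = √(69/6) = 3.3912

3.3912


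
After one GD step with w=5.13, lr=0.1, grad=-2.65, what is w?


w_new = w - α·∇
= 5.13 - 0.1·-2.65
= 5.13 + 0.265
= 5.395

5.395


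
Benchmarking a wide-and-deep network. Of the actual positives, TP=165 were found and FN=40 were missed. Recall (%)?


Recall = TP/(TP+FN)
= 165/(165+40)
= 165/205 = 80.49%

80.49%


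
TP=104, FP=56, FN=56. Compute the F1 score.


Precision = 104/160 = 0.65
Recall = 104/160 = 0.65
F1 = 2·P·R/(P+R) = 2·TP/(2·TP+FP+FN) = 208/(208+56+56) = 208/320 = 0.65

0.65


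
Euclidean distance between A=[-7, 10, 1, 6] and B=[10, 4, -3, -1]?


d = √((-7-10)² + (10-4)² + (1+ 3)² + (6+ 1)²)
  = √(289 + 36 + 16 + 49)
  = √390 = 19.7484

19.7484


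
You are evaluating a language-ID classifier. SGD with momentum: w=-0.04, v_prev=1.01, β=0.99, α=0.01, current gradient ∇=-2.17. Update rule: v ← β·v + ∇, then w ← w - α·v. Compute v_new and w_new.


v_new = 0.99·1.01 - 2.17 = 0.9999 - 2.17 = -1.1701
w_new = -0.04 - 0.01·-1.1701 = -0.04 + 0.011701 = -0.028299

v_new=-1.1701, w_new=-0.028299


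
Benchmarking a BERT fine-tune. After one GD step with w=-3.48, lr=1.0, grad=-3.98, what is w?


w_new = w - α·∇
= -3.48 - 1.0·-3.98
= -3.48 + 3.98
= 0.5

0.5


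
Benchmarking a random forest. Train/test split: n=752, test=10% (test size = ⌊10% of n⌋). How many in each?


Test = ⌊752·10/100⌋ = 75
Train = 752 - 75 = 677

Train: 677, Test: 75


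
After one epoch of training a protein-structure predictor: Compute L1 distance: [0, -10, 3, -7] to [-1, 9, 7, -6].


d = |0+ 1| + |-10-9| + |3-7| + |-7+ 6|
  = 1 + 19 + 4 + 1
  = 25

25


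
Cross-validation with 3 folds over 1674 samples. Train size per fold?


Fold size = 1674/3 = 558
Training per fold = 1674 - 558 = 1116

1116


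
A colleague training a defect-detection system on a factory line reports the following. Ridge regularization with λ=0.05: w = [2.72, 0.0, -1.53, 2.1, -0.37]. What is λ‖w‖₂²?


‖w‖₂² = (2.72)² + (0.0)² + (-1.53)² + (2.1)² + (-0.37)²
     = 7.3984 + 0 + 2.3409 + 4.41 + 0.1369
     = 14.2862
λ·‖w‖₂² = 0.05·14.2862 = 0.71431

0.71431


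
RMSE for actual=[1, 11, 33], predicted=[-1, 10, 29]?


MSE = 21/3 = 7
RMSE = √(21/3) = 2.6458

2.6458


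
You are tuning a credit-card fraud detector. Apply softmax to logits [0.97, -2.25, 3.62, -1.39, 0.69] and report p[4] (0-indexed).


Exponentials: e^0.97=2.6379, e^-2.25=0.1054, e^3.62=37.3376, e^-1.39=0.2491, e^0.69=1.9937
Sum = 42.3237
Softmax = [0.0623, 0.0025, 0.8822, 0.0059, 0.0471]
p[4] = 1.9937/42.3237 = 0.0471

0.0471


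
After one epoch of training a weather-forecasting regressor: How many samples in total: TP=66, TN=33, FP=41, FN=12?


Total = TP + TN + FP + FN
= 66 + 33 + 41 + 12
= 152
(Predicted positive: 107, predicted negative: 45)

152


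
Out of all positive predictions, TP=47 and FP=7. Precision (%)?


Precision = TP/(TP+FP)
= 47/(47+7)
= 47/54 = 87.04%

87.04%


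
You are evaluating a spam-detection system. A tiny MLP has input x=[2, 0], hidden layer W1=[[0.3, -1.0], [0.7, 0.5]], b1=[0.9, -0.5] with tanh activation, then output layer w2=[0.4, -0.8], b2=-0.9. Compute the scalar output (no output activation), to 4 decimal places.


z1[0] = (0.3)·(2) + (-1.0)·(0) + 0.9 = 1.5
z1[1] = (0.7)·(2) + (0.5)·(0) - 0.5 = 0.9
h = tanh(z1) = [0.9051, 0.7163]
output = (0.4)·(0.9051) + (-0.8)·(0.7163) - 0.9 = -1.111

-1.111


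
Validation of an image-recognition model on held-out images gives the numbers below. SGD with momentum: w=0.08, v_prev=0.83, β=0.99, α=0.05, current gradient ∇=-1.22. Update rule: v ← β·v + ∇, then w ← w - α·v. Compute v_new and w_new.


v_new = 0.99·0.83 - 1.22 = 0.8217 - 1.22 = -0.3983
w_new = 0.08 - 0.05·-0.3983 = 0.08 + 0.019915 = 0.099915

v_new=-0.3983, w_new=0.099915


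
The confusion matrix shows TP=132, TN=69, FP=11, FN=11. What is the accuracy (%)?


Accuracy = (TP+TN)/(TP+TN+FP+FN)
= (132+69)/(223)
= 201/223 = 90.13%

90.13%


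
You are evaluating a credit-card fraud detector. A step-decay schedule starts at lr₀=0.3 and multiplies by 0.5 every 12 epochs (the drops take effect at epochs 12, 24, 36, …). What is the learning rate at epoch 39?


n_drops = ⌊39/12⌋ = 3
lr = 0.3·0.5^3 = 0.3·0.125 = 0.0375

0.0375
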